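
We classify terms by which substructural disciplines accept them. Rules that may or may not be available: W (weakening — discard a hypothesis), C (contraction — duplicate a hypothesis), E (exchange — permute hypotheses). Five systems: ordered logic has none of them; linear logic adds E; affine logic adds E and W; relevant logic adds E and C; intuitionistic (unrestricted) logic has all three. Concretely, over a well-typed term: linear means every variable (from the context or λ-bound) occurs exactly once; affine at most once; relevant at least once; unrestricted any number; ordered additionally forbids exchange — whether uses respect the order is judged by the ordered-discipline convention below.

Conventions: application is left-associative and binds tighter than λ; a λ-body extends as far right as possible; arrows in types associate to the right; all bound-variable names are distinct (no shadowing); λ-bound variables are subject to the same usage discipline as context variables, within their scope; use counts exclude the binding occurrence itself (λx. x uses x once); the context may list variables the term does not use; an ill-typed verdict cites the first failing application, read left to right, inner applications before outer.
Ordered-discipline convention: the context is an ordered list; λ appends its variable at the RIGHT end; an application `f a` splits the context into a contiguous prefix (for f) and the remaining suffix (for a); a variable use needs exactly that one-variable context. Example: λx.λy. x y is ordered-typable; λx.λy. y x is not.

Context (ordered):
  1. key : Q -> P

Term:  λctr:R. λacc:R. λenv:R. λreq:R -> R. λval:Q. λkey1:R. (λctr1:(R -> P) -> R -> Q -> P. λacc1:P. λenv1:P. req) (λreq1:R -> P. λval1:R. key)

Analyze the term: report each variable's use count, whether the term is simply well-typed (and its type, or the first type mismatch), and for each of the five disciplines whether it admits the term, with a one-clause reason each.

variable uses: key: 1; ctr (bound): 0; acc (bound): 0; env (bound): 0; req (bound): 1; val (bound): 0; key1 (bound): 0; ctr1 (bound): 0; acc1 (bound): 0; env1 (bound): 0; req1 (bound): 0; val1 (bound): 0
left-to-right use order: req, key
typing: well-typed — term : R -> R -> R -> (R -> R) -> Q -> R -> P -> P -> R -> R
ordered: ✗, unused: ctr, acc, env, val, key1, ctr1, acc1, env1, req1, val1 — weakening required
linear: ✗, unused: ctr, acc, env, val, key1, ctr1, acc1, env1, req1, val1 — weakening required
affine: ✓, at most one use each (key, ctr, acc, env, req, val, key1, ctr1, acc1, env1, req1, val1)
relevant: ✗, unused: ctr, acc, env, val, key1, ctr1, acc1, env1, req1, val1 — weakening required
unrestricted: ✓, typability at R -> R -> R -> (R -> R) -> Q -> R -> P -> P -> R -> R is all that's needed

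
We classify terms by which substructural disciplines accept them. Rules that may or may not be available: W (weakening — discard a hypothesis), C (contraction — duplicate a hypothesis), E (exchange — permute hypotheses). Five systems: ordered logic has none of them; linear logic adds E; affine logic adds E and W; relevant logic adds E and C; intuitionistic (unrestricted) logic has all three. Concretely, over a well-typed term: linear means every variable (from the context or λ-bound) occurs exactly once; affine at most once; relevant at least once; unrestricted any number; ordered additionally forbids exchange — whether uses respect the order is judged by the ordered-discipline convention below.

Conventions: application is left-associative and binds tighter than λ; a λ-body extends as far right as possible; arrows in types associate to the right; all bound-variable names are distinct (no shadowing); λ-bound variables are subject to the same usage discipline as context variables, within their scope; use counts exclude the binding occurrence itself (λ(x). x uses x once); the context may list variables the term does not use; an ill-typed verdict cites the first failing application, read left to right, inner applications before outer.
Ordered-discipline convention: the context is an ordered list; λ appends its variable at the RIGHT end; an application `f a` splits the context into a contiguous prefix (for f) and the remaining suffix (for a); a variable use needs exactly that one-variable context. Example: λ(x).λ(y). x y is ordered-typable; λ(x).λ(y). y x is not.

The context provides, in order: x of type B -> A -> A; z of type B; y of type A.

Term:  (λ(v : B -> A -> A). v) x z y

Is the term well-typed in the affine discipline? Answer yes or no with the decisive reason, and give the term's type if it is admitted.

yes — no duplicate uses among x, z, y, v; term : A
variable uses: x: 1, z: 1, y: 1, v [bound]: 1
uses in reading order: v, x, z, y
typing: well-typed at A
across the five disciplines: ordered ✓, linear ✓, affine ✓, relevant ✓, unrestricted ✓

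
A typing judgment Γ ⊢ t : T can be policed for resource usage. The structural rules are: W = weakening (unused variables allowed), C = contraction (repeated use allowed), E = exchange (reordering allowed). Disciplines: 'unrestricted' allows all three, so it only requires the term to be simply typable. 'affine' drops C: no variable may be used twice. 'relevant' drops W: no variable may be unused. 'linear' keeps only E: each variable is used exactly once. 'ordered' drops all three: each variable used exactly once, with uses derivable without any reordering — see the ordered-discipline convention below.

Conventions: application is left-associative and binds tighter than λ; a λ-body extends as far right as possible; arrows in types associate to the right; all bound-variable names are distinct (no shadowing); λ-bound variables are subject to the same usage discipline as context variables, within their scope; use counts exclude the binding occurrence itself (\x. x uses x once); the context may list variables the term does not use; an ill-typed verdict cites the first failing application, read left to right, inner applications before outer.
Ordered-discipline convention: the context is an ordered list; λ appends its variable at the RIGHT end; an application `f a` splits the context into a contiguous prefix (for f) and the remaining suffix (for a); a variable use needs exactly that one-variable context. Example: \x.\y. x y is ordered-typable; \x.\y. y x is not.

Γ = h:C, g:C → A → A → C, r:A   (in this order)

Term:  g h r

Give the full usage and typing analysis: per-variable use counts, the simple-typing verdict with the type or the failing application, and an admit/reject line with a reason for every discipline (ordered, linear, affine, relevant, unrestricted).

usage: h: 1; g: 1; r: 1
order of uses: g, h, r
typing: well-typed at A → C
ordered ✗ (no contiguous prefix/suffix split fits g, h, r)
linear ✓ (single use per variable (h, g, r))
affine ✓ (at most one use each (h, g, r))
relevant ✓ (at least one use each (h, g, r))
unrestricted ✓ (well-typed at A → C; no restrictions here)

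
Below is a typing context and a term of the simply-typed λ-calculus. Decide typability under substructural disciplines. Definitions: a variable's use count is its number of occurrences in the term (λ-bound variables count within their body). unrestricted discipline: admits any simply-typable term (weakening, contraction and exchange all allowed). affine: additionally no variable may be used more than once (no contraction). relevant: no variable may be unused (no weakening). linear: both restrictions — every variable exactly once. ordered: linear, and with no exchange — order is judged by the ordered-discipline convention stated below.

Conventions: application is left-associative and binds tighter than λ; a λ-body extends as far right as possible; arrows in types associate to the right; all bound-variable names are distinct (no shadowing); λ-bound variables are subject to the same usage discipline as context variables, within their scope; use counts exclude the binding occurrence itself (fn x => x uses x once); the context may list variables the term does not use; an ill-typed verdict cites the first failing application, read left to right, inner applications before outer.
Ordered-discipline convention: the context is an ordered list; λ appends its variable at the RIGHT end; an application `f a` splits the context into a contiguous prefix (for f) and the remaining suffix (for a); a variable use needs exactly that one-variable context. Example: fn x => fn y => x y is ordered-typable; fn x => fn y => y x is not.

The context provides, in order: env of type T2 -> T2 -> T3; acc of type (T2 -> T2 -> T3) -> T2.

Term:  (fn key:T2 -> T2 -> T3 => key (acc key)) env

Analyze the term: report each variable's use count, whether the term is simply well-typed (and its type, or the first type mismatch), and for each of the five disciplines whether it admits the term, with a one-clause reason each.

variable uses: env: 1×, acc: 1×, key (bound): 2×
order of uses: key, acc, key, env
typing: the term checks, with type T2 -> T3
ordered ✗ (key ×2 used more than once (contraction))
linear ✗ (key ×2 used more than once (contraction))
affine ✗ (key ×2 used more than once (contraction))
relevant ✓ (at least one use each (env, acc, key))
unrestricted ✓ (typability at T2 -> T3 is all that's needed)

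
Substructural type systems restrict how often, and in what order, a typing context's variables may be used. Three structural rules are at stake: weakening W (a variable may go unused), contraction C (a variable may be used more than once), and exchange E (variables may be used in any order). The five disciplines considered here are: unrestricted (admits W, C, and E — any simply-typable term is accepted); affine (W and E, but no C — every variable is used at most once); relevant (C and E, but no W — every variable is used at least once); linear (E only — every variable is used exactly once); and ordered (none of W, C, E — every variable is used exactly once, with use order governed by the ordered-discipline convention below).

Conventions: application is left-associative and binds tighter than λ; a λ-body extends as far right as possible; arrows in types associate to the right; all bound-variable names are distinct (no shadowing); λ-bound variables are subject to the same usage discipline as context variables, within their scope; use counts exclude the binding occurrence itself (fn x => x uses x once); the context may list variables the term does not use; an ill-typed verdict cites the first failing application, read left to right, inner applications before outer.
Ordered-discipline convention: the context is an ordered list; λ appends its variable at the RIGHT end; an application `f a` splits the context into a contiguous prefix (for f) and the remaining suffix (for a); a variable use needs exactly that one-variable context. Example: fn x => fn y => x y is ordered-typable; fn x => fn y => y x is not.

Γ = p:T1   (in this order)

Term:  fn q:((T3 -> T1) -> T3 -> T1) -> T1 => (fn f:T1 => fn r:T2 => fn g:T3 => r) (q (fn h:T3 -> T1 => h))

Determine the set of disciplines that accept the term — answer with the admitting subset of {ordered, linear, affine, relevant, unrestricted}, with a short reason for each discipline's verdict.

admitting disciplines: affine, unrestricted
counts: p: 0; q (λ-bound): 1; f (λ-bound): 0; r (λ-bound): 1; g (λ-bound): 0; h (λ-bound): 1
uses in reading order: r, q, h
typing: ✓ — (((T3 -> T1) -> T3 -> T1) -> T1) -> T2 -> T3 -> T2
ordered ✗ (unused: p, f, g — weakening required)
linear ✗ (unused: p, f, g — weakening required)
affine ✓ (p, q, f, r, g, h: no repeats, contraction unneeded)
relevant ✗ (unused: p, f, g — weakening required)
unrestricted ✓ (well-typed at (((T3 -> T1) -> T3 -> T1) -> T1) -> T2 -> T3 -> T2; no restrictions here)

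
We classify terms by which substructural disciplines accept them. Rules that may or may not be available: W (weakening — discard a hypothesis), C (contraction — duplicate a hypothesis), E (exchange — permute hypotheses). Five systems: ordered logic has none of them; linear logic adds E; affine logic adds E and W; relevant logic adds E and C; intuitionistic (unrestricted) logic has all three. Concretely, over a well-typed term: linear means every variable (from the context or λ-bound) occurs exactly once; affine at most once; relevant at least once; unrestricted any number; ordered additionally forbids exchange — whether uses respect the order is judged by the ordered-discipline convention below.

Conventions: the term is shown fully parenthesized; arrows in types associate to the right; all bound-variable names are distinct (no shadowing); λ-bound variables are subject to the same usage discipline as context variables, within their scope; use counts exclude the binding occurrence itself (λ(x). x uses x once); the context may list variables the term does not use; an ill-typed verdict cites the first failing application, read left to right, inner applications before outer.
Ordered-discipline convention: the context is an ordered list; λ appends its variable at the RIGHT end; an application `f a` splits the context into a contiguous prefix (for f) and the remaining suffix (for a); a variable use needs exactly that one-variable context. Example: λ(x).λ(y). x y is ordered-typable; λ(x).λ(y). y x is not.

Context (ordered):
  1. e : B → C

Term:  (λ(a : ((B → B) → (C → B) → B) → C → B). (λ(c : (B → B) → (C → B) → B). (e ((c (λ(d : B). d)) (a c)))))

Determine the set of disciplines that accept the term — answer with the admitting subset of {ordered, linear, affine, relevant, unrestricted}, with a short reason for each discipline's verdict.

admitted in: relevant, unrestricted
counts: e ×1; a (bound) ×1; c (bound) ×2; d (bound) ×1
uses in reading order: e, c, d, a, c
typing: well-typed at (((B → B) → (C → B) → B) → C → B) → ((B → B) → (C → B) → B) → C
ordered ✗ (repeated use of c ×2)
linear ✗ (repeated use of c ×2)
affine ✗ (repeated use of c ×2)
relevant ✓ (none of e, a, c, d goes unused)
unrestricted ✓ (well-typed at (((B → B) → (C → B) → B) → C → B) → ((B → B) → (C → B) → B) → C; no restrictions here)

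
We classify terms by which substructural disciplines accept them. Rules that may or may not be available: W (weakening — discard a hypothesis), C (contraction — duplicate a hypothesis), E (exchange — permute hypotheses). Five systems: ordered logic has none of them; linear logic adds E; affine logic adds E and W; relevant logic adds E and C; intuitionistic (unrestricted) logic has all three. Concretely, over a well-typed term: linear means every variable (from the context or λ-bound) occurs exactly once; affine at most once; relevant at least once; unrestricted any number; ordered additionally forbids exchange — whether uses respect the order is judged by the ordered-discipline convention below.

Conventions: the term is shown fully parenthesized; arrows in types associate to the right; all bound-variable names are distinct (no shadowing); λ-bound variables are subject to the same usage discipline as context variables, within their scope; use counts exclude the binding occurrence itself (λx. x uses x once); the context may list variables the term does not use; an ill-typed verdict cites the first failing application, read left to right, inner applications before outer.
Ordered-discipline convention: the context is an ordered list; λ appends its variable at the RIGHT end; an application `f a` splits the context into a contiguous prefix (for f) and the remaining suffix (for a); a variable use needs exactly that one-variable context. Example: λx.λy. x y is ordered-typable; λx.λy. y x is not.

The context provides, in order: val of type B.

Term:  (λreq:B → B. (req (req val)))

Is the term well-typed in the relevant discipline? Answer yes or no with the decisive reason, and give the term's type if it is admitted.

yes — every one of val, req appears; term : (B → B) → B
counts: val=1; req (λ-bound)=2
uses in reading order: req, req, val
typing: well-typed at (B → B) → B
per-discipline verdicts: ordered ✗ | linear ✗ | affine ✗ | relevant ✓ | unrestricted ✓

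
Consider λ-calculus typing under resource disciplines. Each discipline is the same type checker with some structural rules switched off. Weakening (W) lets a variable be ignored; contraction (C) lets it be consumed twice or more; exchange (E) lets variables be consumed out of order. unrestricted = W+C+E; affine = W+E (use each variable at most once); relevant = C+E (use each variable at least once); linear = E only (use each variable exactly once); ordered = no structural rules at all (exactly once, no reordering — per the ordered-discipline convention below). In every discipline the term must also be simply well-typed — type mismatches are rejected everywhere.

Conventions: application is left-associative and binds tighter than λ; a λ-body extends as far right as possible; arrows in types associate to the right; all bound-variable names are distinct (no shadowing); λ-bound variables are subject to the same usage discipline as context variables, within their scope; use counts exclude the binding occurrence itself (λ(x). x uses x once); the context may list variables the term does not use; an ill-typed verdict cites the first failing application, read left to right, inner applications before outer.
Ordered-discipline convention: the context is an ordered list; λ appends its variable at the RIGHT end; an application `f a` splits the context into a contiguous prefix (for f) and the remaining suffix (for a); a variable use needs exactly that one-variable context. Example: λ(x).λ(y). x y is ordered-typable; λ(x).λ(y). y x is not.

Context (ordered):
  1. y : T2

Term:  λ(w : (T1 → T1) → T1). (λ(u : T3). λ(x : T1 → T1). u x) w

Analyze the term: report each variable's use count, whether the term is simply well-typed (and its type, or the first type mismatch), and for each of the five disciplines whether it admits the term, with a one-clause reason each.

variable uses: y: 0, w (bound): 1, u (bound): 1, x (bound): 1
left-to-right use order: u, x, w
typing: ill-typed: non-arrow in function slot: T3
ordered ✗ (a type mismatch blocks all five)
linear ✗ (the type mismatch rejects it)
affine ✗ (not simply typable)
relevant ✗ (fails simple typing)
unrestricted ✗ (a type mismatch blocks all five)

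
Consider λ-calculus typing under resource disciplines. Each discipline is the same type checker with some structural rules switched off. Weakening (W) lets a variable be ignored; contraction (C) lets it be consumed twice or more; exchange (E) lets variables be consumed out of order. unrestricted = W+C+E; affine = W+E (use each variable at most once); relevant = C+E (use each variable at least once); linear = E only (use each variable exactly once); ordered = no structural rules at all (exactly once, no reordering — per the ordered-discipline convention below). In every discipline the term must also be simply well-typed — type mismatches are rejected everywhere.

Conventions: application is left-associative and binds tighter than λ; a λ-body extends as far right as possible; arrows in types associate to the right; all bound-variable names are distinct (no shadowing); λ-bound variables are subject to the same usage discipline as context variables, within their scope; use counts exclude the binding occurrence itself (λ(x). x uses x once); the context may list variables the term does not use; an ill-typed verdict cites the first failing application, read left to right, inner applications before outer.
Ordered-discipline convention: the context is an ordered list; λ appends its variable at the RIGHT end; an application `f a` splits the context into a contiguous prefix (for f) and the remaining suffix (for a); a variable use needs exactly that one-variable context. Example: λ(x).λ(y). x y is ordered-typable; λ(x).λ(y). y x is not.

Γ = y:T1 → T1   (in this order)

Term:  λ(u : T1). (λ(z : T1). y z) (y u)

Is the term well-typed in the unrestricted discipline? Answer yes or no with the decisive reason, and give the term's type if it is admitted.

yes — simply typable at T1 → T1; W, C, E all held; term : T1 → T1
use counts: y=2, u (bound)=1, z (bound)=1
order of uses: y, z, y, u
typing: ✓ — T1 → T1
per-discipline verdicts: ordered ✗, linear ✗, affine ✗, relevant ✓, unrestricted ✓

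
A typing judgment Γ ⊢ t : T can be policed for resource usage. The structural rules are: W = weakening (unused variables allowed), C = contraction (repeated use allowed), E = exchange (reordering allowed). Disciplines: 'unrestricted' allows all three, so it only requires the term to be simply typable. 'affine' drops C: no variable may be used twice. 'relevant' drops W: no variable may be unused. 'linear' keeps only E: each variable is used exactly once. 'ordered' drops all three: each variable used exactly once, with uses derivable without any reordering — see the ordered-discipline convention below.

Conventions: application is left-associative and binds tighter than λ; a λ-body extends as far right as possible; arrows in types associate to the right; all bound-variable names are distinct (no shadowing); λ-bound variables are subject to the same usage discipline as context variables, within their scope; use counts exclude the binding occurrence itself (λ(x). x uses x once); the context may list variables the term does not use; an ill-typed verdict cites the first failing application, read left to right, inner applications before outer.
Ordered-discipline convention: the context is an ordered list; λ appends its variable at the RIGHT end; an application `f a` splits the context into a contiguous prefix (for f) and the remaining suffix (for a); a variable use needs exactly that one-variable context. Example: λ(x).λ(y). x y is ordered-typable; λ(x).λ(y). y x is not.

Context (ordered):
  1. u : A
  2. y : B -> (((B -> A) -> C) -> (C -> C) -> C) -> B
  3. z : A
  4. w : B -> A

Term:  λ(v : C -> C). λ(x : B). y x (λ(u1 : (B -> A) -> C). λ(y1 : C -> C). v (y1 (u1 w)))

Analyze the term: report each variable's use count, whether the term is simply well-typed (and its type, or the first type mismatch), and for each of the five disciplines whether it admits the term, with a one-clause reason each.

variable uses: u=0; y=1; z=0; w=1; v [bound]=1; x [bound]=1; u1 [bound]=1; y1 [bound]=1
uses in reading order: y, x, v, y1, u1, w
typing: the term checks, with type (C -> C) -> B -> B
ordered: ✗ — u, z never used (weakening)
linear: ✗ — u, z never used (weakening)
affine: ✓ — u, y, z, w, v, x, u1, y1: no repeats, contraction unneeded
relevant: ✗ — u, z never used (weakening)
unrestricted: ✓ — well-typed at (C -> C) -> B -> B; no restrictions here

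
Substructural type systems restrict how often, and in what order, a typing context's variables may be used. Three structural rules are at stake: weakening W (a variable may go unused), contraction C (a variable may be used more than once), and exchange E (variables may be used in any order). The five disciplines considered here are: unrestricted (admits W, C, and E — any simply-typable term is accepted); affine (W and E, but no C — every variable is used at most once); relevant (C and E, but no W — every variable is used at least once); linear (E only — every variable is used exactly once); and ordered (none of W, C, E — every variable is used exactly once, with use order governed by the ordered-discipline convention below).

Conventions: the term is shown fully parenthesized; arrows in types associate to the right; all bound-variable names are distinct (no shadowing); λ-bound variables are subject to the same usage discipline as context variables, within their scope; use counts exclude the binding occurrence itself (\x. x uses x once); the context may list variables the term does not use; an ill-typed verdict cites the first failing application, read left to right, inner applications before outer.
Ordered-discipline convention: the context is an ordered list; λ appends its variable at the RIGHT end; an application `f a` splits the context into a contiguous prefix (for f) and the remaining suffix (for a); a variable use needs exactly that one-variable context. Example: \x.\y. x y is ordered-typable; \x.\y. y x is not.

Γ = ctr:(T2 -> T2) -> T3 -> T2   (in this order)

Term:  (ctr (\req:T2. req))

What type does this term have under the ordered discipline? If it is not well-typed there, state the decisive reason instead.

term : T3 -> T2
counts: ctr=1, req (λ-bound)=1
left-to-right use order: ctr, req
typing: well-typed at T3 -> T2
across the five disciplines: ordered ✓ · linear ✓ · affine ✓ · relevant ✓ · unrestricted ✓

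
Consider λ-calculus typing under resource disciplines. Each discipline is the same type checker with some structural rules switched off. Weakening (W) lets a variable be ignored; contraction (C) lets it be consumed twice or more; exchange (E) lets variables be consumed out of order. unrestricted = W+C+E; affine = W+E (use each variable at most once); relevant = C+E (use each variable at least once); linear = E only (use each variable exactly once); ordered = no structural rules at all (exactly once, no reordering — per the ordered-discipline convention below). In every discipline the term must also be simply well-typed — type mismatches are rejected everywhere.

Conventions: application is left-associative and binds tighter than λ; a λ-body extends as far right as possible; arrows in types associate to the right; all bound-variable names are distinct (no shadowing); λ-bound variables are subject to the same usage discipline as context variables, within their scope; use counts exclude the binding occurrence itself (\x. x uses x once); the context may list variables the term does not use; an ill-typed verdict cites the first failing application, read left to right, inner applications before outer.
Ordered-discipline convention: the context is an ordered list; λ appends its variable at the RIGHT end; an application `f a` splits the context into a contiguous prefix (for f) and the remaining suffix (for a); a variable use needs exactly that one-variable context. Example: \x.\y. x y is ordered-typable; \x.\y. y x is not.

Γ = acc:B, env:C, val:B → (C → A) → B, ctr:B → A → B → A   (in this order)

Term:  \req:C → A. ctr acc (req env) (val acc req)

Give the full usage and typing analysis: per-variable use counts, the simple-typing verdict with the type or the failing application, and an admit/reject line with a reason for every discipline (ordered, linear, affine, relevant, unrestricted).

use counts: acc: 2×, env: 1×, val: 1×, ctr: 1×, req (bound): 2×
uses in reading order: ctr, acc, req, env, val, acc, req
typing: well-typed — term : (C → A) → A
ordered ✗ (uses contraction: acc ×2, req ×2)
linear ✗ (uses contraction: acc ×2, req ×2)
affine ✗ (uses contraction: acc ×2, req ×2)
relevant ✓ (at least one use each (acc, env, val, ctr, req))
unrestricted ✓ (typability at (C → A) → A is all that's needed)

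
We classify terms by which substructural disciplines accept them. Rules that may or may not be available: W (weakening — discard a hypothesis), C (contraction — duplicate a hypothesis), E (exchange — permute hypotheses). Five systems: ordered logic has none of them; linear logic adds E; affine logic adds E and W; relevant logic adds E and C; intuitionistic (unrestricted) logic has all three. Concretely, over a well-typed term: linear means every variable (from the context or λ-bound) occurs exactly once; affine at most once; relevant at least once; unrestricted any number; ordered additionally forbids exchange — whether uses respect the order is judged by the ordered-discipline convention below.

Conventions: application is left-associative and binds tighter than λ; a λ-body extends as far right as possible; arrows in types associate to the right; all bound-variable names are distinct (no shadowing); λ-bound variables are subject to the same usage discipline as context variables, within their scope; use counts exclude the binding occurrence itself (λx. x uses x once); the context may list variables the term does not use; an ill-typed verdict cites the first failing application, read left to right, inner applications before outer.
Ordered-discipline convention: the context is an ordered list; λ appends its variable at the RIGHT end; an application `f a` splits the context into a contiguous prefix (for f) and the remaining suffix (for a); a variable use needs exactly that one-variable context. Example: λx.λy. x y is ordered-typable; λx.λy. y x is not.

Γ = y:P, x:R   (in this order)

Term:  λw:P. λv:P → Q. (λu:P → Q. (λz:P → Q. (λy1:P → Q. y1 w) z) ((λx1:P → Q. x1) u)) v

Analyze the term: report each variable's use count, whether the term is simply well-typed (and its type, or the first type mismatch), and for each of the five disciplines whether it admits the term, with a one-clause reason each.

usage: y: 0×; x: 0×; w [bound]: 1×; v [bound]: 1×; u [bound]: 1×; z [bound]: 1×; y1 [bound]: 1×; x1 [bound]: 1×
left-to-right use order: y1, w, z, x1, u, v
typing: the term checks, with type P → (P → Q) → Q
ordered: ✗ — unused: y, x — weakening required
linear: ✗ — unused: y, x — weakening required
affine: ✓ — at most one use each (y, x, w, v, u, z, y1, x1)
relevant: ✗ — unused: y, x — weakening required
unrestricted: ✓ — typability at P → (P → Q) → Q is all that's needed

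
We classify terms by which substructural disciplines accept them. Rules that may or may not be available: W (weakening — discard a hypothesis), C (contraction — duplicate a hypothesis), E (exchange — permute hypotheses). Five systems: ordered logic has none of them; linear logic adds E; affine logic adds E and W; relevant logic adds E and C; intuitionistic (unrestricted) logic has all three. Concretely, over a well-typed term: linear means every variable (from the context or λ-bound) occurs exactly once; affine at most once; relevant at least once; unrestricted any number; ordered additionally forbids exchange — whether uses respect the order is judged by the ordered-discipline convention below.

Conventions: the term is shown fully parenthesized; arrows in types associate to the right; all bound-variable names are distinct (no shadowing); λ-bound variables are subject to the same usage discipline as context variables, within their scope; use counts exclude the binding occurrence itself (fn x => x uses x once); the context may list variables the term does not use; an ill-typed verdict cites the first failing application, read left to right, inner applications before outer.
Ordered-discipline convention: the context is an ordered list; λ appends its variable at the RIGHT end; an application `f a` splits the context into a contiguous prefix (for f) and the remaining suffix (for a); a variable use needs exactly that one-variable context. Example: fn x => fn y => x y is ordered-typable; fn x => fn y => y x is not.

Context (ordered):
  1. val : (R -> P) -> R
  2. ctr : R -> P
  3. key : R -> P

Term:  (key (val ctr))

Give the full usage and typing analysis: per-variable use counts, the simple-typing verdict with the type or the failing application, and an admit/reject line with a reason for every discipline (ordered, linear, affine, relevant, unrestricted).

counts: val: 1, ctr: 1, key: 1
left-to-right use order: key, val, ctr
typing: well-typed — term : P
ordered ✗ (use order key, val, ctr needs exchange)
linear ✓ (val, ctr, key: one use apiece)
affine ✓ (no duplicate uses among val, ctr, key)
relevant ✓ (at least one use each (val, ctr, key))
unrestricted ✓ (simply typable at P; W, C, E all held)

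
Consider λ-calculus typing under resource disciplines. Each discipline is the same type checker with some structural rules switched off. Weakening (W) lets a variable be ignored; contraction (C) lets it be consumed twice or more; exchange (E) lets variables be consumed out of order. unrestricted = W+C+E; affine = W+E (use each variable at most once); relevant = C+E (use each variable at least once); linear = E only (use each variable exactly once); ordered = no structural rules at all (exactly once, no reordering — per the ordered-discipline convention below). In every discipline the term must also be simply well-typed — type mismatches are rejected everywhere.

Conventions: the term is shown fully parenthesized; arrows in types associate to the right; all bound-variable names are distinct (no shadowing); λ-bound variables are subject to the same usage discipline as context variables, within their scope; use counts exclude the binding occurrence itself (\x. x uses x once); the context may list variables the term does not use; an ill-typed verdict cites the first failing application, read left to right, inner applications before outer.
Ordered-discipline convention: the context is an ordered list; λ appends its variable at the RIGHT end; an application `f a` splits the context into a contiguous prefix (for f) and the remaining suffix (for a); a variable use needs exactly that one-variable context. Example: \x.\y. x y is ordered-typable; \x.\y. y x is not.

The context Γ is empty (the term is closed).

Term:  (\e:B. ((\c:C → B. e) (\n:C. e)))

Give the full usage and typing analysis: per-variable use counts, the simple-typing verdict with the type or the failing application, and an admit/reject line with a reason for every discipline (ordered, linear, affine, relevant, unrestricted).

use counts: e [bound] ×2; c [bound] ×0; n [bound] ×0
left-to-right use order: e, e
typing: the term checks, with type B → B
ordered: ✗ — e ×2 used more than once (contraction); unused: c, n — weakening required
linear: ✗ — e ×2 used more than once (contraction); unused: c, n — weakening required
affine: ✗ — e ×2 used more than once (contraction)
relevant: ✗ — unused: c, n — weakening required
unrestricted: ✓ — typability at B → B is all that's needed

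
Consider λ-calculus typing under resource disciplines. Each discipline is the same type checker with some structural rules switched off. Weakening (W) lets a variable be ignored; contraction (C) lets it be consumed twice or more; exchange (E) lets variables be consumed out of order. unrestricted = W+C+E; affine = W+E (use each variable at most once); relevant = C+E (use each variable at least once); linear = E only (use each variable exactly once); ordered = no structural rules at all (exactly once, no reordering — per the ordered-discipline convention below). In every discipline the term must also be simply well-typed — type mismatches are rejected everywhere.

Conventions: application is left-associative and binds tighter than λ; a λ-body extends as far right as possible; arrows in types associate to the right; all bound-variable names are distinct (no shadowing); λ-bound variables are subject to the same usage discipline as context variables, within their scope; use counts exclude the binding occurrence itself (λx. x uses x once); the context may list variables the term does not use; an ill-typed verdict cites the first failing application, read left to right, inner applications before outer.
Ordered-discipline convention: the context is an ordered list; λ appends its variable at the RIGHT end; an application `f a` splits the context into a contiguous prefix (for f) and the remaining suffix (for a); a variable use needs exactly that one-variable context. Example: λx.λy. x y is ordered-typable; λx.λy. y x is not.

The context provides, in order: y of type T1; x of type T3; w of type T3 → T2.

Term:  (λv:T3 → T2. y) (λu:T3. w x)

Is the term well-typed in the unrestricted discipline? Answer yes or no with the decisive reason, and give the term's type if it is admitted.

yes — type-checks (T1) and nothing is barred; term : T1
variable uses: y ×1, x ×1, w ×1, v [bound] ×0, u [bound] ×0
uses in reading order: y, w, x
typing: well-typed at T1
all disciplines: ordered ✗ · linear ✗ · affine ✓ · relevant ✗ · unrestricted ✓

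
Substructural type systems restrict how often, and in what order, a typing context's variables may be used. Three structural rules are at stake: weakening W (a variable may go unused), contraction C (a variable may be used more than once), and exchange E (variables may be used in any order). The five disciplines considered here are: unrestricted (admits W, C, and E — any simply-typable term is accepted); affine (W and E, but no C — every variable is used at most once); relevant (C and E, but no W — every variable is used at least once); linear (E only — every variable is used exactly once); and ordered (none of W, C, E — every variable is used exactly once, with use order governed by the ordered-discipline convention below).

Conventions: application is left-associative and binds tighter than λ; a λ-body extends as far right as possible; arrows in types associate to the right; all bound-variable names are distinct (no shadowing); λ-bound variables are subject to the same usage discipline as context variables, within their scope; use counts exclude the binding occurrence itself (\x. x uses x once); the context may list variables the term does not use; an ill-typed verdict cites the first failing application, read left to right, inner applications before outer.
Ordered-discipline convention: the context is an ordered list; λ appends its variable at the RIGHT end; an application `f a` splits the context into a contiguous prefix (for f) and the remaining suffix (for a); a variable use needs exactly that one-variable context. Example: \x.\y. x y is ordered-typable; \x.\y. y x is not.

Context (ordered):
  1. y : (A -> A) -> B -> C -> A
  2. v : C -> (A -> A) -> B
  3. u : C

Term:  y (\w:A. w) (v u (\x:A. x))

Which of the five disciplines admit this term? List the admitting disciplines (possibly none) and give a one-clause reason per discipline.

admitted in: ordered, linear, affine, relevant, unrestricted
variable uses: y ×1, v ×1, u ×1, w (λ-bound) ×1, x (λ-bound) ×1
uses in reading order: y, w, v, u, x
typing: ✓ — C -> A
ordered: ✓, y, v, u, w, x once each; derivable with no W/C/E
linear: ✓, exactly-once usage across y, v, u, w, x
affine: ✓, y, v, u, w, x: no repeats, contraction unneeded
relevant: ✓, every one of y, v, u, w, x appears
unrestricted: ✓, typability at C -> A is all that's needed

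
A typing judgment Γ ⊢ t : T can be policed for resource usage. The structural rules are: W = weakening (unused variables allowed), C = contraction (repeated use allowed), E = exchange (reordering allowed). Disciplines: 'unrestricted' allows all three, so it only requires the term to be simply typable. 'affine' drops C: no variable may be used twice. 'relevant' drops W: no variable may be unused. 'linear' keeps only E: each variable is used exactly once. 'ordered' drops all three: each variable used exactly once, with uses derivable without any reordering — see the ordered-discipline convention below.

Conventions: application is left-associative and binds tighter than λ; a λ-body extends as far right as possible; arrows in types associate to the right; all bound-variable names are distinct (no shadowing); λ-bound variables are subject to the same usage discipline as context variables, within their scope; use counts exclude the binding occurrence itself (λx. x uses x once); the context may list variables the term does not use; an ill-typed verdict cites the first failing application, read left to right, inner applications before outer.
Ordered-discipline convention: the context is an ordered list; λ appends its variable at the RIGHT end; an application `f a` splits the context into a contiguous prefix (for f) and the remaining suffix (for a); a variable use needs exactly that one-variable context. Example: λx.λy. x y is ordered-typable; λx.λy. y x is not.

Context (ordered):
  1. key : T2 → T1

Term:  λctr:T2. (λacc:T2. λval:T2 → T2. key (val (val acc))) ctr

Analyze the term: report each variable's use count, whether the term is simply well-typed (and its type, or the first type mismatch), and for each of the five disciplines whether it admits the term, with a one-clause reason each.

use counts: key ×1; ctr (λ-bound) ×1; acc (λ-bound) ×1; val (λ-bound) ×2
use order (left to right): key, val, val, acc, ctr
typing: well-typed — term : T2 → (T2 → T2) → T1
ordered: ✗, uses contraction: val ×2
linear: ✗, uses contraction: val ×2
affine: ✗, uses contraction: val ×2
relevant: ✓, at least one use each (key, ctr, acc, val)
unrestricted: ✓, type-checks (T2 → (T2 → T2) → T1) and nothing is barred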